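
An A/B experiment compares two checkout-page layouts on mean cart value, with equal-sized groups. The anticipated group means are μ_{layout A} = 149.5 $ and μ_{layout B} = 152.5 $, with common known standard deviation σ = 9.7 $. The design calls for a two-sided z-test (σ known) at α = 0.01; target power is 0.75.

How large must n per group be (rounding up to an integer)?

n = 221 per group

Standardized effect: d = |μ_{layout A} − μ_{layout B}| / σ = |149.5 − 152.5| / 9.7 = 0.3093
Set Φ(δ − 2.576) = 0.75; then δ − 2.576 = Φ⁻¹(0.75) = 0.674, giving δ = 3.250.
(The Φ(−δ − z_{α/2}) term is vanishingly small for δ > 0 and is dropped in the standard sample-size formula.)
δ = d·√(n/2) ⇒ n = 2(δ/d)² = 2 × (3.250 / 0.3093)² = 220.89.
Rounding up, n = 221 per group.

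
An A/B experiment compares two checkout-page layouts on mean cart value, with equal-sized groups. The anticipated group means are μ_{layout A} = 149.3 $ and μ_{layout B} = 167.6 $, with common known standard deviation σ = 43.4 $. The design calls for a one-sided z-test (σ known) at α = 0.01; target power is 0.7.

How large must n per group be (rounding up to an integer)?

n = 92 per group

Standardized effect: d = |μ_{layout A} − μ_{layout B}| / σ = |149.3 − 167.6| / 43.4 = 0.4217
Set Φ(δ − 2.326) = 0.7; then δ − 2.326 = Φ⁻¹(0.7) = 0.524, giving δ = 2.851.
δ = d·√(n/2) ⇒ n = 2(δ/d)² = 2 × (2.851 / 0.4217)² = 91.42.
Rounding up, n = 92 per group.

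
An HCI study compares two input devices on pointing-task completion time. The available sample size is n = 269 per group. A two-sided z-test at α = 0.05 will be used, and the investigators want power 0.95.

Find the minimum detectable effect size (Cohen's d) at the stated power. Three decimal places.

d ≈ 0.311

Need Φ(δ − 1.960) = 0.95, so δ = 1.960 + 1.645 = 3.605.
(The second rejection-region term Φ(−δ − z_{α/2}) is negligible and dropped.)
δ = d·√(n/2) ⇒ d = δ/√(n/2) = 3.605/√(269/2) = 0.3108.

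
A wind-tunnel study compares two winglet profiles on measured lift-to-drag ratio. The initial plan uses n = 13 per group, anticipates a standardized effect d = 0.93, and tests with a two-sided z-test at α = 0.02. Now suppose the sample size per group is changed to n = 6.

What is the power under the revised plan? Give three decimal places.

Power ≈ 0.237

With n = 6 per group: δ = d·√(n/2) = 0.93 × √(6/2) = 1.6108. Critical value z_{0.01} = 2.326.
Revised power = Φ(δ − 2.326) + Φ(−δ − 2.326) = Φ(-0.716) + Φ(-3.937) = 0.2371 + 0.0000 = 0.2372.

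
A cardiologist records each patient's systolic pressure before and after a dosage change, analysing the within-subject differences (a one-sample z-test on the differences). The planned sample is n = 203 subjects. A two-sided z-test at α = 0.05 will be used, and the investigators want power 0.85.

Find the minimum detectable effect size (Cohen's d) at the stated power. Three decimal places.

Required noncentrality: δ = z_{0.025} + z_{0.15} = 1.960 + 1.036 = 2.996.
(The second rejection-region term Φ(−δ − z_{α/2}) is negligible and dropped.)
δ = d·√n ⇒ d = δ/√n = 2.996/√203 = 0.2103.

d ≈ 0.210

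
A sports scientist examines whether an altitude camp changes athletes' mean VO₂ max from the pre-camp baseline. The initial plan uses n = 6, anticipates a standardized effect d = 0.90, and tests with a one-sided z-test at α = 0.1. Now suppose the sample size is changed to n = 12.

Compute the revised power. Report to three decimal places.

With n = 12: δ = d·√n = 0.90 × √12 = 3.1177. Critical value z_{0.1} = 1.282.
Revised power = P(Z > 1.282 − δ) = Φ(1.836) = 0.9668.

Power ≈ 0.967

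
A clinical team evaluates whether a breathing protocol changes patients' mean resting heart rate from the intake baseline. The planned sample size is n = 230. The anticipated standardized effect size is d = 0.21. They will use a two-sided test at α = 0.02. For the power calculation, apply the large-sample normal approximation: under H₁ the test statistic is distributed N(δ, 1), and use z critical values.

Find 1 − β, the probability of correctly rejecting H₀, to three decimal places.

Power ≈ 0.805

Noncentrality parameter: δ = d·√n = 0.21 × √230 = 3.1848
Two-sided α = 0.02 → critical value z_{0.01} = 2.326.
Power = Φ(δ − 2.326) + Φ(−δ − 2.326) = Φ(0.858) + Φ(-5.511) = 0.8047 + 0.0000 = 0.8047.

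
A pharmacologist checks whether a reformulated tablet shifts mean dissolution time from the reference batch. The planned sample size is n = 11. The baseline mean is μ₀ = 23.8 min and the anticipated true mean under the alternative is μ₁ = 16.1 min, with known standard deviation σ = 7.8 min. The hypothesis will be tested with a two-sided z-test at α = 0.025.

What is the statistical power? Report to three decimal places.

Standardized effect: d = |μ₁ − μ₀| / σ = |16.1 − 23.8| / 7.8 = 0.9872
Noncentrality parameter: δ = d·√n = 0.9872 × √11 = 3.2741
Critical value for a two-sided test at α = 0.025: z_{α/2} = 2.241.
Power = Φ(δ − 2.241) + Φ(−δ − 2.241) = Φ(1.033) + Φ(-5.516) = 0.8491 + 0.0000 = 0.8491.

Power ≈ 0.849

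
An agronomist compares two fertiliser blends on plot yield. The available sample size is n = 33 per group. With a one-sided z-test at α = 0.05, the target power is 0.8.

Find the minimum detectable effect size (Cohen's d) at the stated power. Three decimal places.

Required noncentrality: δ = z_{0.05} + z_{0.20} = 1.645 + 0.842 = 2.486.
δ = d·√(n/2) ⇒ d = δ/√(n/2) = 2.486/√(33/2) = 0.6121.

d ≈ 0.612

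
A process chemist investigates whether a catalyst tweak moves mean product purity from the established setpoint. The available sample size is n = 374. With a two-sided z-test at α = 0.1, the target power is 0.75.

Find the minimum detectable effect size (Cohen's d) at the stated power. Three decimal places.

d ≈ 0.120

Required noncentrality: δ = z_{0.05} + z_{0.25} = 1.645 + 0.674 = 2.319.
(The second rejection-region term Φ(−δ − z_{α/2}) is negligible and dropped.)
δ = d·√n ⇒ d = δ/√n = 2.319/√374 = 0.1199.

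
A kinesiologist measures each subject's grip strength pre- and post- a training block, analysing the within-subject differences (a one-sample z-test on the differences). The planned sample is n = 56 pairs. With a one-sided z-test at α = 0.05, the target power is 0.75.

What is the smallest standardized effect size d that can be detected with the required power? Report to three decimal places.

d ≈ 0.310

Required noncentrality: δ = z_{0.05} + z_{0.25} = 1.645 + 0.674 = 2.319.
δ = d·√n ⇒ d = δ/√n = 2.319/√56 = 0.3099.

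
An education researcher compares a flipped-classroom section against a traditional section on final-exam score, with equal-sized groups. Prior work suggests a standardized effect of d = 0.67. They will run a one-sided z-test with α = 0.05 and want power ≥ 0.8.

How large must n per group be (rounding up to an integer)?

n = 28 per group

Set Φ(δ − 1.645) = 0.8; then δ − 1.645 = Φ⁻¹(0.8) = 0.842, giving δ = 2.486.
δ = d·√(n/2) ⇒ n = 2(δ/d)² = 2 × (2.486 / 0.67)² = 27.55.
Rounding up, n = 28 per group.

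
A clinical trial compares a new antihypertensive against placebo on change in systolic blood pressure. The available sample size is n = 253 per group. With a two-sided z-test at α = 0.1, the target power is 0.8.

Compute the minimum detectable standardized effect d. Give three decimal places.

d ≈ 0.221

Required noncentrality: δ = z_{0.05} + z_{0.20} = 1.645 + 0.842 = 2.486.
(The second rejection-region term Φ(−δ − z_{α/2}) is negligible and dropped.)
δ = d·√(n/2) ⇒ d = δ/√(n/2) = 2.486/√(253/2) = 0.2211.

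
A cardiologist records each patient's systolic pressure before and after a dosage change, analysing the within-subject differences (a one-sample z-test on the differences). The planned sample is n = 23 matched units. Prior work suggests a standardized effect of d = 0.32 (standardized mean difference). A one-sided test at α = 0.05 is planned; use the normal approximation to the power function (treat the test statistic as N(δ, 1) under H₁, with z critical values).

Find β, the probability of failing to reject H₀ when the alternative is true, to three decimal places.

β ≈ 0.544

Noncentrality parameter: δ = d·√n = 0.32 × √23 = 1.5347
One-sided α = 0.05 → critical value z_{0.05} = 1.645.
Power = P(Z > 1.645 − δ) = Φ(-0.110) = 0.4561.
Type II error: β = 1 − power = 1 − 0.4561 = 0.5439.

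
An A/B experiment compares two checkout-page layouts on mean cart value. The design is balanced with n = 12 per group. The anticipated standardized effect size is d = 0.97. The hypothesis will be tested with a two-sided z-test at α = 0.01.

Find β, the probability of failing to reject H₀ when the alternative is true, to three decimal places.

β ≈ 0.579

Noncentrality parameter: δ = d·√(n/2) = 0.97 × √(12/2) = 2.3760
Two-sided α = 0.01 → critical value z_{0.005} = 2.576.
Power = Φ(δ − 2.576) + Φ(−δ − 2.576) = Φ(-0.200) + Φ(-4.952) = 0.4208 + 0.0000 = 0.4208.
Type II error: β = 1 − power = 1 − 0.4208 = 0.5792.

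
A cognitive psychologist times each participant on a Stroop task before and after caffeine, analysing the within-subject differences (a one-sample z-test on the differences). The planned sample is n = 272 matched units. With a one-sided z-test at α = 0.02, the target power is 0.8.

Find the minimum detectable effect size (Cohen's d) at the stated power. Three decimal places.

Need Φ(δ − 2.054) = 0.8, so δ = 2.054 + 0.842 = 2.895.
δ = d·√n ⇒ d = δ/√n = 2.895/√272 = 0.1756.

d ≈ 0.176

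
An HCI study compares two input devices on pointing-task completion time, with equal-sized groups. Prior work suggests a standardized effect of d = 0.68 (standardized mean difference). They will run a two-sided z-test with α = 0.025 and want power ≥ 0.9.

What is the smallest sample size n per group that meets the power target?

n = 54 per group

For power 0.9 need Φ(δ − z_{0.0125}) = 0.9, so δ = z_{0.0125} + z_{0.10} = 2.241 + 1.282 = 3.523.
(Ignoring the negligible lower-tail rejection probability gives the usual closed-form inversion.)
δ = d·√(n/2) ⇒ n = 2(δ/d)² = 2 × (3.523 / 0.68)² = 53.68.
Rounding up, n = 54 per group.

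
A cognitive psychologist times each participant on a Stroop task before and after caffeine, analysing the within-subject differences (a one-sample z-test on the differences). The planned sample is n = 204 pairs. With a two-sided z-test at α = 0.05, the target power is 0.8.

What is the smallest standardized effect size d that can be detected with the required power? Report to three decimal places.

Required noncentrality: δ = z_{0.025} + z_{0.20} = 1.960 + 0.842 = 2.802.
(The second rejection-region term Φ(−δ − z_{α/2}) is negligible and dropped.)
δ = d·√n ⇒ d = δ/√n = 2.802/√204 = 0.1962.

d ≈ 0.196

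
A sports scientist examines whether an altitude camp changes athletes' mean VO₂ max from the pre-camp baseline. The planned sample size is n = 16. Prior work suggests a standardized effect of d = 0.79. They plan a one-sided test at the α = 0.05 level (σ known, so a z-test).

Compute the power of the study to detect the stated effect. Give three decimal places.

Power ≈ 0.935

Noncentrality parameter: δ = d·√n = 0.79 × √16 = 3.1600
Critical value for a one-sided test at α = 0.05: z_α = 1.645.
Power = Φ(δ − 1.645) = Φ(1.515) = 0.9351.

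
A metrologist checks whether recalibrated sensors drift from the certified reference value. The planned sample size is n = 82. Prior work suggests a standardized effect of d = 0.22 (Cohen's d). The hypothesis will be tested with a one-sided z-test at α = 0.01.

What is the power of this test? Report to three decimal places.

Power ≈ 0.369

Noncentrality parameter: δ = d·√n = 0.22 × √82 = 1.9922
One-sided α = 0.01 → critical value z_{0.01} = 2.326.
Power = P(Z > 2.326 − δ) = Φ(-0.334) = 0.3691.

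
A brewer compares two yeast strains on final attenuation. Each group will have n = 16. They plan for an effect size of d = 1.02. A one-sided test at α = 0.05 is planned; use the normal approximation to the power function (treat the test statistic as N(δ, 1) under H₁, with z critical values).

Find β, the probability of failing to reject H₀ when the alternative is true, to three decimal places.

β ≈ 0.107

Noncentrality parameter: δ = d·√(n/2) = 1.02 × √(16/2) = 2.8850
Critical value for a one-sided test at α = 0.05: z_α = 1.645.
Power = P(Z > 1.645 − δ) = Φ(1.240) = 0.8925.
Type II error: β = 1 − power = 1 − 0.8925 = 0.1075.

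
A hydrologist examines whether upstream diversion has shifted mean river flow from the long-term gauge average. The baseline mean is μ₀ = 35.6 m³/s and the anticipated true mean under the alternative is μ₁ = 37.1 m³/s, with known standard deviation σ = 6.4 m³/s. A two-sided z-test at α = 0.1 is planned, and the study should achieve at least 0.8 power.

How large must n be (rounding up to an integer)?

Standardized effect: d = |μ₁ − μ₀| / σ = |37.1 − 35.6| / 6.4 = 0.2344
Set Φ(δ − 1.645) = 0.8; then δ − 1.645 = Φ⁻¹(0.8) = 0.842, giving δ = 2.486.
(For δ > 0 the lower-tail rejection region contributes negligibly to power, so the one-term inversion is standard.)
δ = d·√n ⇒ n = (δ/d)² = (2.486 / 0.2344)² = 112.55.
Rounding up, n = 113.

n = 113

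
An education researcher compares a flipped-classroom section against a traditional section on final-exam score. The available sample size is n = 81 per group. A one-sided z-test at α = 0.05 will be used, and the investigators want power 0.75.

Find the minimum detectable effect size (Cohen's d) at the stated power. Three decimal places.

d ≈ 0.364

Required noncentrality: δ = z_{0.05} + z_{0.25} = 1.645 + 0.674 = 2.319.
δ = d·√(n/2) ⇒ d = δ/√(n/2) = 2.319/√(81/2) = 0.3644.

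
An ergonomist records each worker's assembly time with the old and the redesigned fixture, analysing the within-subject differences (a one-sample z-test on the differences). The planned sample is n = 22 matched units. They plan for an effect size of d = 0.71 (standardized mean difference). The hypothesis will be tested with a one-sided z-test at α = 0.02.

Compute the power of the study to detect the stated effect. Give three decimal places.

Power ≈ 0.899

Noncentrality parameter: δ = d·√n = 0.71 × √22 = 3.3302
Critical value for a one-sided test at α = 0.02: z_α = 2.054.
Power = Φ(δ − 2.054) = Φ(1.276) = 0.8991.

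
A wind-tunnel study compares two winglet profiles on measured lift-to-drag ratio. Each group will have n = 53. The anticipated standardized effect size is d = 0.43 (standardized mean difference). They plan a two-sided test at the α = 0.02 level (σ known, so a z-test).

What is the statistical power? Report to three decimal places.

Noncentrality parameter: δ = d·√(n/2) = 0.43 × √(53/2) = 2.2136
Critical value for a two-sided test at α = 0.02: z_{α/2} = 2.326.
Power = Φ(δ − 2.326) + Φ(−δ − 2.326) = Φ(-0.113) + Φ(-4.540) = 0.4551 + 0.0000 = 0.4551.

Power ≈ 0.455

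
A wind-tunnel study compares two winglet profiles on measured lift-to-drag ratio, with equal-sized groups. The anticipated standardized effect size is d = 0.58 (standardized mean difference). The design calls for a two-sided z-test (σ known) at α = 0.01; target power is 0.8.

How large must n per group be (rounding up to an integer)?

Set Φ(δ − 2.576) = 0.8; then δ − 2.576 = Φ⁻¹(0.8) = 0.842, giving δ = 3.417.
(The Φ(−δ − z_{α/2}) term is vanishingly small for δ > 0 and is dropped in the standard sample-size formula.)
δ = d·√(n/2) ⇒ n = 2(δ/d)² = 2 × (3.417 / 0.58)² = 69.44.
Round up to the next whole unit.

n = 70 per group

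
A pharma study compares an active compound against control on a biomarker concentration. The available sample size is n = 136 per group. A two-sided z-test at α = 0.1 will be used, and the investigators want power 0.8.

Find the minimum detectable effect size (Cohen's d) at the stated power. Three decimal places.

Need Φ(δ − 1.645) = 0.8, so δ = 1.645 + 0.842 = 2.486.
(Lower-tail contribution to power is negligible for δ > 0.)
δ = d·√(n/2) ⇒ d = δ/√(n/2) = 2.486/√(136/2) = 0.3015.

d ≈ 0.302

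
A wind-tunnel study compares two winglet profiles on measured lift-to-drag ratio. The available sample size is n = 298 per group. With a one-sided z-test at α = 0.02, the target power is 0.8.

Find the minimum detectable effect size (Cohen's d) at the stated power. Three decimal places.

Required noncentrality: δ = z_{0.02} + z_{0.20} = 2.054 + 0.842 = 2.895.
δ = d·√(n/2) ⇒ d = δ/√(n/2) = 2.895/√(298/2) = 0.2372.

d ≈ 0.237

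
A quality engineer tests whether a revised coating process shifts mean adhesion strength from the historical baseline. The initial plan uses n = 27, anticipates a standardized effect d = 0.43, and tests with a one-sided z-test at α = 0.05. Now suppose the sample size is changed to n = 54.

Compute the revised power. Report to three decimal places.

Power ≈ 0.935

With n = 54: δ = d·√n = 0.43 × √54 = 3.1598. Critical value z_{0.05} = 1.645.
Revised power = Φ(δ − 1.645) = Φ(1.515) = 0.9351.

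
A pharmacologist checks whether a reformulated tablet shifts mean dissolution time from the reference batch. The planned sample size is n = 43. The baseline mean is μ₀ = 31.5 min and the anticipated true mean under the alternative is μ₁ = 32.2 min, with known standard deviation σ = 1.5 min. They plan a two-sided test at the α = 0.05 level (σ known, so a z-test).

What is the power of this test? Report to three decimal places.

Power ≈ 0.864

Standardized effect: d = |μ₁ − μ₀| / σ = |32.2 − 31.5| / 1.5 = 0.4667
Noncentrality parameter: δ = d·√n = 0.4667 × √43 = 3.0601
Critical value for a two-sided test at α = 0.05: z_{α/2} = 1.960.
Power = Φ(δ − 1.960) + Φ(−δ − 1.960) = Φ(1.100) + Φ(-5.020) = 0.8644 + 0.0000 = 0.8644.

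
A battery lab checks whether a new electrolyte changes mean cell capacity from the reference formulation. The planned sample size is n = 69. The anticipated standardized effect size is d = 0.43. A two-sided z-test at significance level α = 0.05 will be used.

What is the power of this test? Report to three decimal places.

Power ≈ 0.947

Noncentrality parameter: δ = d·√n = 0.43 × √69 = 3.5718
Two-sided α = 0.05 → critical value z_{0.025} = 1.960.
Power = Φ(δ − 1.960) + Φ(−δ − 1.960) = Φ(1.612) + Φ(-5.532) = 0.9465 + 0.0000 = 0.9465.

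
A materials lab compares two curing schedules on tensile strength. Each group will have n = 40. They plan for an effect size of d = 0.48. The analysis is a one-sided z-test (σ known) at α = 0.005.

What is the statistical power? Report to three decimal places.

Power ≈ 0.334

Noncentrality parameter: δ = d·√(n/2) = 0.48 × √(40/2) = 2.1466
One-sided α = 0.005 → critical value z_{0.005} = 2.576.
Power = Φ(δ − 2.576) = Φ(-0.429) = 0.3339.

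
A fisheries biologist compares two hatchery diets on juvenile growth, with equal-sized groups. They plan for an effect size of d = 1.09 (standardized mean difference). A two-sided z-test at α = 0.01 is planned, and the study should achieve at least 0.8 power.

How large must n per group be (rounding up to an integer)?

Set Φ(δ − 2.576) = 0.8; then δ − 2.576 = Φ⁻¹(0.8) = 0.842, giving δ = 3.417.
(Ignoring the negligible lower-tail rejection probability gives the usual closed-form inversion.)
δ = d·√(n/2) ⇒ n = 2(δ/d)² = 2 × (3.417 / 1.09)² = 19.66.
Round up to the next whole unit.

n = 20 per group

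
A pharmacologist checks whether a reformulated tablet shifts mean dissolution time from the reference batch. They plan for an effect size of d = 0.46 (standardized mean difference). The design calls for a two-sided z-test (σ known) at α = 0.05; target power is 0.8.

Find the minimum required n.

Set Φ(δ − 1.960) = 0.8; then δ − 1.960 = Φ⁻¹(0.8) = 0.842, giving δ = 2.802.
(For δ > 0 the lower-tail rejection region contributes negligibly to power, so the one-term inversion is standard.)
δ = d·√n ⇒ n = (δ/d)² = (2.802 / 0.46)² = 37.09.
Round up to the next whole unit.

n = 38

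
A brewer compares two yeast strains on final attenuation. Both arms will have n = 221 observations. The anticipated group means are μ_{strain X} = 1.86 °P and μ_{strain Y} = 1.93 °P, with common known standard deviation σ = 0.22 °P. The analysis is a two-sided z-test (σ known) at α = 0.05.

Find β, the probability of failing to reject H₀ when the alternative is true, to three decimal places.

Standardized effect: d = |μ_{strain X} − μ_{strain Y}| / σ = |1.86 − 1.93| / 0.22 = 0.3182
Noncentrality parameter: δ = d·√(n/2) = 0.3182 × √(221/2) = 3.3447
Two-sided α = 0.05 → critical value z_{0.025} = 1.960.
Power = Φ(δ − 1.960) + Φ(−δ − 1.960) = Φ(1.385) + Φ(-5.305) = 0.9169 + 0.0000 = 0.9169.
Type II error: β = 1 − power = 1 − 0.9169 = 0.0831.

β ≈ 0.083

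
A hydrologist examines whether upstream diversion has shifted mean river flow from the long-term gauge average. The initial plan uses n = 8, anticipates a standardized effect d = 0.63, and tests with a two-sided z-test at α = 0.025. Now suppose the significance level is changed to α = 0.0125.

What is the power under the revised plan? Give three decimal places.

δ = d·√n = 0.63 × √8 = 1.7819 (unchanged). New critical value: z_{0.0063} = 2.498.
Revised power = Φ(δ − 2.498) + Φ(−δ − 2.498) = Φ(-0.716) + Φ(-4.280) = 0.2371 + 0.0000 = 0.2371.

Power ≈ 0.237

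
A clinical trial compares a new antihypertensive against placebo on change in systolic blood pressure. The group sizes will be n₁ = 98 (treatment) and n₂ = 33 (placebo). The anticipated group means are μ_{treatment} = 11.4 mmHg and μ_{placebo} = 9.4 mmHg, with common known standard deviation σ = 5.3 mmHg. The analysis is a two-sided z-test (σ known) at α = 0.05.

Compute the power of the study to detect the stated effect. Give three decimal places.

Power ≈ 0.466

Standardized effect: d = |μ_{treatment} − μ_{placebo}| / σ = |11.4 − 9.4| / 5.3 = 0.3774
Noncentrality parameter: δ = d / √(1/n₁ + 1/n₂) = 0.3774 / √(1/98 + 1/33) = 1.8749
Two-sided α = 0.05 → critical value z_{0.025} = 1.960.
Power = Φ(δ − 1.960) + Φ(−δ − 1.960) = Φ(-0.085) + Φ(-3.835) = 0.4661 + 0.0001 = 0.4662.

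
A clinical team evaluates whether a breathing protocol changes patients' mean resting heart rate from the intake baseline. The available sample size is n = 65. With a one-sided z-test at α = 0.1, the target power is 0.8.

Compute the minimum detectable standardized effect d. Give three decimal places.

Need Φ(δ − 1.282) = 0.8, so δ = 1.282 + 0.842 = 2.123.
δ = d·√n ⇒ d = δ/√n = 2.123/√65 = 0.2633.

d ≈ 0.263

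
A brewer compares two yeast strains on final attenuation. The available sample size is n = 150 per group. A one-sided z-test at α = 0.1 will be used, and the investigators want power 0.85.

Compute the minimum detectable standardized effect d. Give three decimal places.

d ≈ 0.268

Need Φ(δ − 1.282) = 0.85, so δ = 1.282 + 1.036 = 2.318.
δ = d·√(n/2) ⇒ d = δ/√(n/2) = 2.318/√(150/2) = 0.2677.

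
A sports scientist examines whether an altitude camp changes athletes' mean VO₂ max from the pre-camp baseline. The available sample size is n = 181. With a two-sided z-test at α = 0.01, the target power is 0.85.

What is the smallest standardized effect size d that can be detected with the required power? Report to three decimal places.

d ≈ 0.268

Required noncentrality: δ = z_{0.005} + z_{0.15} = 2.576 + 1.036 = 3.612.
(The second rejection-region term Φ(−δ − z_{α/2}) is negligible and dropped.)
δ = d·√n ⇒ d = δ/√n = 3.612/√181 = 0.2685.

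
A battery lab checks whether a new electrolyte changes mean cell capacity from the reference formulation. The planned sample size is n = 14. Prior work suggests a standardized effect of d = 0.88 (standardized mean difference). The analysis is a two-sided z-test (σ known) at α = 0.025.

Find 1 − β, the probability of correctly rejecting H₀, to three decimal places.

Power ≈ 0.853

Noncentrality parameter: δ = d·√n = 0.88 × √14 = 3.2927
Critical value for a two-sided test at α = 0.025: z_{α/2} = 2.241.
Power = Φ(δ − 2.241) + Φ(−δ − 2.241) = Φ(1.051) + Φ(-5.534) = 0.8534 + 0.0000 = 0.8534.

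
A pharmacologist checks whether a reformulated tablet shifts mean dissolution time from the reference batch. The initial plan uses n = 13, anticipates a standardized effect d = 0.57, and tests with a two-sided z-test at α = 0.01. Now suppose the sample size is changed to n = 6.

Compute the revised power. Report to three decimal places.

With n = 6: δ = d·√n = 0.57 × √6 = 1.3962. Critical value z_{0.005} = 2.576.
Revised power = Φ(δ − 2.576) + Φ(−δ − 2.576) = Φ(-1.180) + Φ(-3.972) = 0.1191 + 0.0000 = 0.1191.

Power ≈ 0.119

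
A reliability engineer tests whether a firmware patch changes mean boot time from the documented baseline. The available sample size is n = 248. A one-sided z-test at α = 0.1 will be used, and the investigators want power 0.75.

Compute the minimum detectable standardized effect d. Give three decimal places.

d ≈ 0.124

Required noncentrality: δ = z_{0.1} + z_{0.25} = 1.282 + 0.674 = 1.956.
δ = d·√n ⇒ d = δ/√n = 1.956/√248 = 0.1242.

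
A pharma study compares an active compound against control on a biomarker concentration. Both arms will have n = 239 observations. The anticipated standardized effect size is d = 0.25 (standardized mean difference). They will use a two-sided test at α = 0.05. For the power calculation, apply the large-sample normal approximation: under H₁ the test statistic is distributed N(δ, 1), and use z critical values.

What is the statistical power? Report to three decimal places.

Power ≈ 0.780

Noncentrality parameter: δ = d·√(n/2) = 0.25 × √(239/2) = 2.7329
Critical value for a two-sided test at α = 0.05: z_{α/2} = 1.960.
Power = Φ(δ − 1.960) + Φ(−δ − 1.960) = Φ(0.773) + Φ(-4.693) = 0.7802 + 0.0000 = 0.7802.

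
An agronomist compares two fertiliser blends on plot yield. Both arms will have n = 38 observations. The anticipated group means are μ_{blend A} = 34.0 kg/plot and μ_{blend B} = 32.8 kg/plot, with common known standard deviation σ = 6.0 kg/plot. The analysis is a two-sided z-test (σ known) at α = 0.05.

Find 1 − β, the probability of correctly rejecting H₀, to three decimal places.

Standardized effect: d = |μ_{blend A} − μ_{blend B}| / σ = |34.0 − 32.8| / 6.0 = 0.2000
Noncentrality parameter: δ = d·√(n/2) = 0.2000 × √(38/2) = 0.8718
Critical value for a two-sided test at α = 0.05: z_{α/2} = 1.960.
Power = Φ(δ − 1.960) + Φ(−δ − 1.960) = Φ(-1.088) + Φ(-2.832) = 0.1383 + 0.0023 = 0.1406.

Power ≈ 0.141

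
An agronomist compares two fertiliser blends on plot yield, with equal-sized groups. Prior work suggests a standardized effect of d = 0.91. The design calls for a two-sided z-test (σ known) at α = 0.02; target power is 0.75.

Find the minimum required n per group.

n = 22 per group

For power 0.75 need Φ(δ − z_{0.01}) = 0.75, so δ = z_{0.01} + z_{0.25} = 2.326 + 0.674 = 3.001.
(The Φ(−δ − z_{α/2}) term is vanishingly small for δ > 0 and is dropped in the standard sample-size formula.)
δ = d·√(n/2) ⇒ n = 2(δ/d)² = 2 × (3.001 / 0.91)² = 21.75.
Round up to the next whole unit.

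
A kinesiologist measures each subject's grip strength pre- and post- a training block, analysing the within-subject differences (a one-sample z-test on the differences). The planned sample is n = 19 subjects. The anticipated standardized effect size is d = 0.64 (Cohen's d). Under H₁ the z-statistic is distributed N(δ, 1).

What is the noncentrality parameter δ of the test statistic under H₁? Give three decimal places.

δ ≈ 2.790

δ = d·√n = 0.64 × √19 = 2.7897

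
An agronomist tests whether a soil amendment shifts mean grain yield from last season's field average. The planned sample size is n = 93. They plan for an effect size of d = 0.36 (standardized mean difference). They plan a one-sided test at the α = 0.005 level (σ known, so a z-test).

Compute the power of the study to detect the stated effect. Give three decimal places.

Noncentrality parameter: δ = d·√n = 0.36 × √93 = 3.4717
One-sided α = 0.005 → critical value z_{0.005} = 2.576.
Power = P(Z > 2.576 − δ) = Φ(0.896) = 0.8148.

Power ≈ 0.815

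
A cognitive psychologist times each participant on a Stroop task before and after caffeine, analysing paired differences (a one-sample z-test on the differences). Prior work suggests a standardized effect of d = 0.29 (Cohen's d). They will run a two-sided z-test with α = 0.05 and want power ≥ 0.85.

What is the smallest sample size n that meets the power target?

Set Φ(δ − 1.960) = 0.85; then δ − 1.960 = Φ⁻¹(0.85) = 1.036, giving δ = 2.996.
(For δ > 0 the lower-tail rejection region contributes negligibly to power, so the one-term inversion is standard.)
δ = d·√n ⇒ n = (δ/d)² = (2.996 / 0.29)² = 106.76.
Rounding up, n = 107.

n = 107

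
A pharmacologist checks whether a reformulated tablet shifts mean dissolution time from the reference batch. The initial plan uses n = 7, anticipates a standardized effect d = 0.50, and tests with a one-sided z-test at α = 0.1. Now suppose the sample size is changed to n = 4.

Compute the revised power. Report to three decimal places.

Power ≈ 0.389

With n = 4: δ = d·√n = 0.50 × √4 = 1.0000. Critical value z_{0.1} = 1.282.
Revised power = Φ(δ − 1.282) = Φ(-0.282) = 0.3891.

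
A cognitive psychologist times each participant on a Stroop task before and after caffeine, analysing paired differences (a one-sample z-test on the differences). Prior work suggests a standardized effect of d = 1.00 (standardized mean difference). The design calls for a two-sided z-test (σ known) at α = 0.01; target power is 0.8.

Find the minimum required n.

n = 12

Set Φ(δ − 2.576) = 0.8; then δ − 2.576 = Φ⁻¹(0.8) = 0.842, giving δ = 3.417.
(For δ > 0 the lower-tail rejection region contributes negligibly to power, so the one-term inversion is standard.)
δ = d·√n ⇒ n = (δ/d)² = (3.417 / 1.00)² = 11.68.
Round up to the next whole unit.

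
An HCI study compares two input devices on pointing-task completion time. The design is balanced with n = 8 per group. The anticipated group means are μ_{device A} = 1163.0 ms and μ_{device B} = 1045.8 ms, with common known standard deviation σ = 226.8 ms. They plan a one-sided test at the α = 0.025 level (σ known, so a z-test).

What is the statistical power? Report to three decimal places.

Power ≈ 0.177

Standardized effect: d = |μ_{device A} − μ_{device B}| / σ = |1163.0 − 1045.8| / 226.8 = 0.5168
Noncentrality parameter: δ = d·√(n/2) = 0.5168 × √(8/2) = 1.0335
One-sided α = 0.025 → critical value z_{0.025} = 1.960.
Power = Φ(δ − 1.960) = Φ(-0.926) = 0.1771.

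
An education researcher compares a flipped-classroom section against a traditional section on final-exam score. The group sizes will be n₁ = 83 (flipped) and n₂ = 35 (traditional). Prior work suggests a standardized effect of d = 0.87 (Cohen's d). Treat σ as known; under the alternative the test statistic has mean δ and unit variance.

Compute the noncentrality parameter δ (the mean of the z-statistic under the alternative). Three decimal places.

δ ≈ 4.317

δ = d / √(1/n₁ + 1/n₂) = 0.87 / √(1/83 + 1/35) = 4.3167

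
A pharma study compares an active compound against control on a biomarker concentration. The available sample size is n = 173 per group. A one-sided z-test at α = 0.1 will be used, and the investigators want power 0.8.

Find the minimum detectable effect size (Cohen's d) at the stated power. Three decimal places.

d ≈ 0.228

Need Φ(δ − 1.282) = 0.8, so δ = 1.282 + 0.842 = 2.123.
δ = d·√(n/2) ⇒ d = δ/√(n/2) = 2.123/√(173/2) = 0.2283.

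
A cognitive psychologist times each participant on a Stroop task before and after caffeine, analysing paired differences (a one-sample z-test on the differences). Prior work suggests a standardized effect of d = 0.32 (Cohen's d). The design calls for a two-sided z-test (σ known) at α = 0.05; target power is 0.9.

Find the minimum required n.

n = 103

Set Φ(δ − 1.960) = 0.9; then δ − 1.960 = Φ⁻¹(0.9) = 1.282, giving δ = 3.242.
(For δ > 0 the lower-tail rejection region contributes negligibly to power, so the one-term inversion is standard.)
δ = d·√n ⇒ n = (δ/d)² = (3.242 / 0.32)² = 102.61.
Rounding up, n = 103.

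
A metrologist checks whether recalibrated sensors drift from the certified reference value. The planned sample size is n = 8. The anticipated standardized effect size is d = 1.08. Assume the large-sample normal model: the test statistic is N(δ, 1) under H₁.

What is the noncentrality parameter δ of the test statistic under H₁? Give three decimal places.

δ ≈ 3.055

The noncentrality parameter scales effect size by the design's sample-size factor: δ = d·√n = 1.08 × √8 = 3.0547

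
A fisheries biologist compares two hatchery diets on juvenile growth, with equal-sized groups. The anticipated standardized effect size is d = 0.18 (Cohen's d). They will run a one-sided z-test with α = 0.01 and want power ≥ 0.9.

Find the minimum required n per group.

n = 804 per group

Set Φ(δ − 2.326) = 0.9; then δ − 2.326 = Φ⁻¹(0.9) = 1.282, giving δ = 3.608.
δ = d·√(n/2) ⇒ n = 2(δ/d)² = 2 × (3.608 / 0.18)² = 803.51.
Rounding up, n = 804 per group.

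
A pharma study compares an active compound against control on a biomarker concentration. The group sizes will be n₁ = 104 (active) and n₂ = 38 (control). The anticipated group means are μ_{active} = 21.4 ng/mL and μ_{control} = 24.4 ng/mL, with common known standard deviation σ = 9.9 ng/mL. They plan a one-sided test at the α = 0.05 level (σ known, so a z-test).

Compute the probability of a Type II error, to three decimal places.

Standardized effect: d = |μ_{active} − μ_{control}| / σ = |21.4 − 24.4| / 9.9 = 0.3030
Noncentrality parameter: δ = d / √(1/n₁ + 1/n₂) = 0.3030 / √(1/104 + 1/38) = 1.5986
One-sided α = 0.05 → critical value z_{0.05} = 1.645.
Power = Φ(δ − 1.645) = Φ(-0.046) = 0.4816.
Type II error: β = 1 − power = 1 − 0.4816 = 0.5184.

β ≈ 0.518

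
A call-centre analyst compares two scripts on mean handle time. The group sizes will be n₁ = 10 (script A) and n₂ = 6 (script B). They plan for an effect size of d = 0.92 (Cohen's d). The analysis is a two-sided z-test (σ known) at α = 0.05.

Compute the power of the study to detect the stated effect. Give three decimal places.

Noncentrality parameter: δ = d / √(1/n₁ + 1/n₂) = 0.92 / √(1/10 + 1/6) = 1.7816
Two-sided α = 0.05 → critical value z_{0.025} = 1.960.
Power = Φ(δ − 1.960) + Φ(−δ − 1.960) = Φ(-0.178) + Φ(-3.742) = 0.4292 + 0.0001 = 0.4293.

Power ≈ 0.429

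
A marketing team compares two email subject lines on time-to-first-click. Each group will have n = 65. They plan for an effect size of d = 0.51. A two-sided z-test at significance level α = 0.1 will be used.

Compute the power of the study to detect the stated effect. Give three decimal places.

Noncentrality parameter: δ = d·√(n/2) = 0.51 × √(65/2) = 2.9074
Two-sided α = 0.1 → critical value z_{0.05} = 1.645.
Power = Φ(δ − 1.645) + Φ(−δ − 1.645) = Φ(1.263) + Φ(-4.552) = 0.8966 + 0.0000 = 0.8966.

Power ≈ 0.897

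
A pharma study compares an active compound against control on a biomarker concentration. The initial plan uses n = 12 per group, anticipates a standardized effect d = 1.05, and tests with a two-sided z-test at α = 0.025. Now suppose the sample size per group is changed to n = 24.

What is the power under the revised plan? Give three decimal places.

With n = 24 per group: δ = d·√(n/2) = 1.05 × √(24/2) = 3.6373. Critical value z_{0.0125} = 2.241.
Revised power = Φ(δ − 2.241) + Φ(−δ − 2.241) = Φ(1.396) + Φ(-5.879) = 0.9186 + 0.0000 = 0.9186.

Power ≈ 0.919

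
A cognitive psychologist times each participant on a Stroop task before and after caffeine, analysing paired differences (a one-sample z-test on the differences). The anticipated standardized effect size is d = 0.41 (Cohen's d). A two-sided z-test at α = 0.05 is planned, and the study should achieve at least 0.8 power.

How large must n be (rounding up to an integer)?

n = 47

For power 0.8 need Φ(δ − z_{0.025}) = 0.8, so δ = z_{0.025} + z_{0.20} = 1.960 + 0.842 = 2.802.
(For δ > 0 the lower-tail rejection region contributes negligibly to power, so the one-term inversion is standard.)
δ = d·√n ⇒ n = (δ/d)² = (2.802 / 0.41)² = 46.69.
Round up to the next whole unit.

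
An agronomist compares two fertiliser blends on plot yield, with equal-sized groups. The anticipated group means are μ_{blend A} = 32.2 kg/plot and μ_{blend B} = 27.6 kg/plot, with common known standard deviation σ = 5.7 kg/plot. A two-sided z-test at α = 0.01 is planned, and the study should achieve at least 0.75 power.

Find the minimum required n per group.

n = 33 per group

Standardized effect: d = |μ_{blend A} − μ_{blend B}| / σ = |32.2 − 27.6| / 5.7 = 0.8070
For power 0.75 need Φ(δ − z_{0.005}) = 0.75, so δ = z_{0.005} + z_{0.25} = 2.576 + 0.674 = 3.250.
(For δ > 0 the lower-tail rejection region contributes negligibly to power, so the one-term inversion is standard.)
δ = d·√(n/2) ⇒ n = 2(δ/d)² = 2 × (3.250 / 0.8070)² = 32.44.
Round up to the next whole unit.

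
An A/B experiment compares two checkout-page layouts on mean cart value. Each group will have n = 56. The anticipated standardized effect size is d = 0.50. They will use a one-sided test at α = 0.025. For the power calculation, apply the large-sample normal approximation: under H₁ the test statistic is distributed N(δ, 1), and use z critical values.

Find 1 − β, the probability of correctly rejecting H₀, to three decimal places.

Noncentrality parameter: δ = d·√(n/2) = 0.50 × √(56/2) = 2.6458
Critical value for a one-sided test at α = 0.025: z_α = 1.960.
Power = Φ(δ − 1.960) = Φ(0.686) = 0.7536.

Power ≈ 0.754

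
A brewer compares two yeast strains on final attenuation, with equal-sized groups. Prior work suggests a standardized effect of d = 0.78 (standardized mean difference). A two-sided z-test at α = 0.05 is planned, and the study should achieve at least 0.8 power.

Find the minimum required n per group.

Set Φ(δ − 1.960) = 0.8; then δ − 1.960 = Φ⁻¹(0.8) = 0.842, giving δ = 2.802.
(Ignoring the negligible lower-tail rejection probability gives the usual closed-form inversion.)
δ = d·√(n/2) ⇒ n = 2(δ/d)² = 2 × (2.802 / 0.78)² = 25.80.
Rounding up, n = 26 per group.

n = 26 per group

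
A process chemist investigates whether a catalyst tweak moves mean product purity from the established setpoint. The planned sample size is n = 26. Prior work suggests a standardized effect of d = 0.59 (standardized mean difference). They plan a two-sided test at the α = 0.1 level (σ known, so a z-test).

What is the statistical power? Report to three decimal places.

Noncentrality parameter: δ = d·√n = 0.59 × √26 = 3.0084
Critical value for a two-sided test at α = 0.1: z_{α/2} = 1.645.
Power = Φ(δ − 1.645) + Φ(−δ − 1.645) = Φ(1.364) + Φ(-4.653) = 0.9136 + 0.0000 = 0.9136.

Power ≈ 0.914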